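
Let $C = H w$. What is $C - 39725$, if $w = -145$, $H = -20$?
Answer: $-36825$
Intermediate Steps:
$C = 2900$ ($C = \left(-20\right) \left(-145\right) = 2900$)
$C - 39725 = 2900 - 39725 = -36825$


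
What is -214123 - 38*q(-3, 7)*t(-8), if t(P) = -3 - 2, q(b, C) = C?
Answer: -212793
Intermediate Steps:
t(P) = -5
-214123 - 38*q(-3, 7)*t(-8) = -214123 - 38*7*(-5) = -214123 - 266*(-5) = -214123 - 1*(-1330) = -214123 + 1330 = -212793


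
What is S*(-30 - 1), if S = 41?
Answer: -1271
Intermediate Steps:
S*(-30 - 1) = 41*(-30 - 1) = 41*(-31) = -1271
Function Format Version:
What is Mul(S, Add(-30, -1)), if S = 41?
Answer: -1271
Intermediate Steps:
Mul(S, Add(-30, -1)) = Mul(41, Add(-30, -1)) = Mul(41, -31) = -1271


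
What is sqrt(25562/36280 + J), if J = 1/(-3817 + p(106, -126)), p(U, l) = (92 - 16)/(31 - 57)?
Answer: sqrt(142881721281937335)/450407130 ≈ 0.83923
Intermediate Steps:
p(U, l) = -38/13 (p(U, l) = 76/(-26) = 76*(-1/26) = -38/13)
J = -13/49659 (J = 1/(-3817 - 38/13) = 1/(-49659/13) = -13/49659 ≈ -0.00026179)
sqrt(25562/36280 + J) = sqrt(25562/36280 - 13/49659) = sqrt(25562*(1/36280) - 13/49659) = sqrt(12781/18140 - 13/49659) = sqrt(634455859/900814260) = sqrt(142881721281937335)/450407130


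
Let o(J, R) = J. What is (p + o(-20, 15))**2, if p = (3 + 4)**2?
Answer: 841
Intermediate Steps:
p = 49 (p = 7**2 = 49)
(p + o(-20, 15))**2 = (49 - 20)**2 = 29**2 = 841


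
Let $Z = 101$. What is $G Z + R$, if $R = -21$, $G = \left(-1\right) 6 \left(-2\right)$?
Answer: $1191$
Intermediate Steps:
$G = 12$ ($G = \left(-6\right) \left(-2\right) = 12$)
$G Z + R = 12 \cdot 101 - 21 = 1212 - 21 = 1191$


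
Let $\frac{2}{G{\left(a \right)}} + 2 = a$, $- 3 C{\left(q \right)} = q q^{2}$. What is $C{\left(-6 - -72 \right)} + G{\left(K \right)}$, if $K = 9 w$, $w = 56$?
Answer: $- \frac{24053831}{251} \approx -95832.0$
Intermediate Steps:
$C{\left(q \right)} = - \frac{q^{3}}{3}$ ($C{\left(q \right)} = - \frac{q q^{2}}{3} = - \frac{q^{3}}{3}$)
$K = 504$ ($K = 9 \cdot 56 = 504$)
$G{\left(a \right)} = \frac{2}{-2 + a}$
$C{\left(-6 - -72 \right)} + G{\left(K \right)} = - \frac{\left(-6 - -72\right)^{3}}{3} + \frac{2}{-2 + 504} = - \frac{\left(-6 + 72\right)^{3}}{3} + \frac{2}{502} = - \frac{66^{3}}{3} + 2 \cdot \frac{1}{502} = \left(- \frac{1}{3}\right) 287496 + \frac{1}{251} = -95832 + \frac{1}{251} = - \frac{24053831}{251}$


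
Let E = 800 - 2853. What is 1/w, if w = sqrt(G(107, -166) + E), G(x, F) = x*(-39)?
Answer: -I*sqrt(6226)/6226 ≈ -0.012673*I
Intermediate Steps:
G(x, F) = -39*x
E = -2053
w = I*sqrt(6226) (w = sqrt(-39*107 - 2053) = sqrt(-4173 - 2053) = sqrt(-6226) = I*sqrt(6226) ≈ 78.905*I)
1/w = 1/(I*sqrt(6226)) = -I*sqrt(6226)/6226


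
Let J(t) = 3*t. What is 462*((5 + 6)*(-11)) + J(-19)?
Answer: -55959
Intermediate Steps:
462*((5 + 6)*(-11)) + J(-19) = 462*((5 + 6)*(-11)) + 3*(-19) = 462*(11*(-11)) - 57 = 462*(-121) - 57 = -55902 - 57 = -55959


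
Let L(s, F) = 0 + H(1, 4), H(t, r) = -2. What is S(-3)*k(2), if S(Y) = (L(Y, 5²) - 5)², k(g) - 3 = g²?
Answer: 343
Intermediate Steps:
k(g) = 3 + g²
L(s, F) = -2 (L(s, F) = 0 - 2 = -2)
S(Y) = 49 (S(Y) = (-2 - 5)² = (-7)² = 49)
S(-3)*k(2) = 49*(3 + 2²) = 49*(3 + 4) = 49*7 = 343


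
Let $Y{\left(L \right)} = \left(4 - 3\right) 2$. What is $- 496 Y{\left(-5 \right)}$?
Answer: $-992$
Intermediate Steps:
$Y{\left(L \right)} = 2$ ($Y{\left(L \right)} = 1 \cdot 2 = 2$)
$- 496 Y{\left(-5 \right)} = \left(-496\right) 2 = -992$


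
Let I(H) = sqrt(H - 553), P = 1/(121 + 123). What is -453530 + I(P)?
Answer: -453530 + I*sqrt(8230791)/122 ≈ -4.5353e+5 + 23.516*I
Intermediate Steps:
P = 1/244 ≈ 0.0040984
I(H) = sqrt(-553 + H)
-453530 + I(P) = -453530 + sqrt(-553 + 1/244) = -453530 + sqrt(-134931/244) = -453530 + I*sqrt(8230791)/122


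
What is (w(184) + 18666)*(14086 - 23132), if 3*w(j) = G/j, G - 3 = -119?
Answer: -11650700717/69 ≈ -1.6885e+8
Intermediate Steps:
G = -116 (G = 3 - 119 = -116)
w(j) = -116/(3*j) (w(j) = (-116/j)/3 = -116/(3*j))
(w(184) + 18666)*(14086 - 23132) = (-116/3/184 + 18666)*(14086 - 23132) = (-116/3*1/184 + 18666)*(-9046) = (-29/138 + 18666)*(-9046) = (2575879/138)*(-9046) = -11650700717/69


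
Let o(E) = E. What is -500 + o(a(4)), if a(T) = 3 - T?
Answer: -501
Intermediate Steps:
-500 + o(a(4)) = -500 + (3 - 1*4) = -500 + (3 - 4) = -500 - 1 = -501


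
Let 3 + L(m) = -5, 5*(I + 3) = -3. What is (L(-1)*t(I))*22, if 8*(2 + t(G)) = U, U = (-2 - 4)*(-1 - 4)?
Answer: -308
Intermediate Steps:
I = -18/5 (I = -3 + (⅕)*(-3) = -3 - ⅗ = -18/5 ≈ -3.6000)
U = 30 (U = -6*(-5) = 30)
t(G) = 7/4 (t(G) = -2 + (⅛)*30 = -2 + 15/4 = 7/4)
L(m) = -8 (L(m) = -3 - 5 = -8)
(L(-1)*t(I))*22 = -8*7/4*22 = -14*22 = -308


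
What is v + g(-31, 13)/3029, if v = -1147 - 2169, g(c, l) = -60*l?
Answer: -772688/233 ≈ -3316.3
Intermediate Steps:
v = -3316
v + g(-31, 13)/3029 = -3316 - 60*13/3029 = -3316 - 780*1/3029 = -3316 - 60/233 = -772688/233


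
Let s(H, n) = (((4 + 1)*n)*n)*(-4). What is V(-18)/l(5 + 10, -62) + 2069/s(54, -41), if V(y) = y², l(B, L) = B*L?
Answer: -85447/208444 ≈ -0.40993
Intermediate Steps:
s(H, n) = -20*n² (s(H, n) = ((5*n)*n)*(-4) = (5*n²)*(-4) = -20*n²)
V(-18)/l(5 + 10, -62) + 2069/s(54, -41) = (-18)²/(((5 + 10)*(-62))) + 2069/((-20*(-41)²)) = 324/((15*(-62))) + 2069/((-20*1681)) = 324/(-930) + 2069/(-33620) = 324*(-1/930) + 2069*(-1/33620) = -54/155 - 2069/33620 = -85447/208444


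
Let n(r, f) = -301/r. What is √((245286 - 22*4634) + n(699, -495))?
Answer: 11*√578800659/699 ≈ 378.60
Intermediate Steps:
√((245286 - 22*4634) + n(699, -495)) = √((245286 - 22*4634) - 301/699) = √((245286 - 101948) - 301*1/699) = √(143338 - 301/699) = √(100192961/699) = 11*√578800659/699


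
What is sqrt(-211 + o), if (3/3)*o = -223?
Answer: I*sqrt(434) ≈ 20.833*I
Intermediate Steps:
o = -223
sqrt(-211 + o) = sqrt(-211 - 223) = sqrt(-434) = I*sqrt(434)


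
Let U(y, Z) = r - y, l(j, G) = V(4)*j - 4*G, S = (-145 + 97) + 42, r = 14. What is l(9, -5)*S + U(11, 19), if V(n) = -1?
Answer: -63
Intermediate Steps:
S = -6 (S = -48 + 42 = -6)
l(j, G) = -j - 4*G
U(y, Z) = 14 - y
l(9, -5)*S + U(11, 19) = (-1*9 - 4*(-5))*(-6) + (14 - 1*11) = (-9 + 20)*(-6) + (14 - 11) = 11*(-6) + 3 = -66 + 3 = -63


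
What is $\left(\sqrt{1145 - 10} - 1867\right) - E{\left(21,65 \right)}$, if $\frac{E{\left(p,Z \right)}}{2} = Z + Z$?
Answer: $-2127 + \sqrt{1135} \approx -2093.3$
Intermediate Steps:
$E{\left(p,Z \right)} = 4 Z$ ($E{\left(p,Z \right)} = 2 \left(Z + Z\right) = 2 \cdot 2 Z = 4 Z$)
$\left(\sqrt{1145 - 10} - 1867\right) - E{\left(21,65 \right)} = \left(\sqrt{1145 - 10} - 1867\right) - 4 \cdot 65 = \left(\sqrt{1135} - 1867\right) - 260 = \left(-1867 + \sqrt{1135}\right) - 260 = -2127 + \sqrt{1135}$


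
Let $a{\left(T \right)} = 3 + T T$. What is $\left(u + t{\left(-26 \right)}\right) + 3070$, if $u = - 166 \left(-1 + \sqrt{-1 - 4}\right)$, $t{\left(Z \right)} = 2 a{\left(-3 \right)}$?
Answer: $3260 - 166 i \sqrt{5} \approx 3260.0 - 371.19 i$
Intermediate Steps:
$a{\left(T \right)} = 3 + T^{2}$
$t{\left(Z \right)} = 24$ ($t{\left(Z \right)} = 2 \left(3 + \left(-3\right)^{2}\right) = 2 \left(3 + 9\right) = 2 \cdot 12 = 24$)
$u = 166 - 166 i \sqrt{5}$ ($u = - 166 \left(-1 + \sqrt{-5}\right) = - 166 \left(-1 + i \sqrt{5}\right) = 166 - 166 i \sqrt{5} \approx 166.0 - 371.19 i$)
$\left(u + t{\left(-26 \right)}\right) + 3070 = \left(\left(166 - 166 i \sqrt{5}\right) + 24\right) + 3070 = \left(190 - 166 i \sqrt{5}\right) + 3070 = 3260 - 166 i \sqrt{5}$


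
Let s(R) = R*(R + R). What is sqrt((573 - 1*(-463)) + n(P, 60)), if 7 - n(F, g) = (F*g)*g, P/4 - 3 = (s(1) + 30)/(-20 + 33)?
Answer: I*sqrt(13114933)/13 ≈ 278.57*I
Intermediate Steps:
s(R) = 2*R**2 (s(R) = R*(2*R) = 2*R**2)
P = 284/13 (P = 12 + 4*((2*1**2 + 30)/(-20 + 33)) = 12 + 4*((2*1 + 30)/13) = 12 + 4*((2 + 30)*(1/13)) = 12 + 4*(32*(1/13)) = 12 + 4*(32/13) = 12 + 128/13 = 284/13 ≈ 21.846)
n(F, g) = 7 - F*g**2 (n(F, g) = 7 - F*g*g = 7 - F*g**2)
sqrt((573 - 1*(-463)) + n(P, 60)) = sqrt((573 - 1*(-463)) + (7 - 1*284/13*60**2)) = sqrt((573 + 463) + (7 - 1*284/13*3600)) = sqrt(1036 + (7 - 1022400/13)) = sqrt(1036 - 1022309/13) = sqrt(-1008841/13) = I*sqrt(13114933)/13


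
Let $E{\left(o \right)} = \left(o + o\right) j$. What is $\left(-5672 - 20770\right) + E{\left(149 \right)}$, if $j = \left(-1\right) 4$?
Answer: $-27634$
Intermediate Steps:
$j = -4$
$E{\left(o \right)} = - 8 o$ ($E{\left(o \right)} = \left(o + o\right) \left(-4\right) = 2 o \left(-4\right) = - 8 o$)
$\left(-5672 - 20770\right) + E{\left(149 \right)} = \left(-5672 - 20770\right) - 1192 = -26442 - 1192 = -27634$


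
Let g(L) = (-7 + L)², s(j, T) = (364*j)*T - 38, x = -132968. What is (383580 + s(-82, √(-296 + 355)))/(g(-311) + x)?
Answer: -191771/15922 + 7462*√59/7961 ≈ -4.8447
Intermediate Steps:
s(j, T) = -38 + 364*T*j (s(j, T) = 364*T*j - 38 = -38 + 364*T*j)
(383580 + s(-82, √(-296 + 355)))/(g(-311) + x) = (383580 + (-38 + 364*√(-296 + 355)*(-82)))/((-7 - 311)² - 132968) = (383580 + (-38 + 364*√59*(-82)))/((-318)² - 132968) = (383580 + (-38 - 29848*√59))/(101124 - 132968) = (383542 - 29848*√59)/(-31844) = (383542 - 29848*√59)*(-1/31844) = -191771/15922 + 7462*√59/7961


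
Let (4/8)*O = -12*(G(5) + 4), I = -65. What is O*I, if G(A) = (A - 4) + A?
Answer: 15600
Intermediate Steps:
G(A) = -4 + 2*A (G(A) = (-4 + A) + A = -4 + 2*A)
O = -240 (O = 2*(-12*((-4 + 2*5) + 4)) = 2*(-12*((-4 + 10) + 4)) = 2*(-12*(6 + 4)) = 2*(-12*10) = 2*(-120) = -240)
O*I = -240*(-65) = 15600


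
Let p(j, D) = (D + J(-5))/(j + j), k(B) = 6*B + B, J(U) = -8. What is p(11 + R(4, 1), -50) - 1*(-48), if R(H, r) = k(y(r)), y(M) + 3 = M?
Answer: 173/3 ≈ 57.667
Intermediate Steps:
y(M) = -3 + M
k(B) = 7*B
R(H, r) = -21 + 7*r (R(H, r) = 7*(-3 + r) = -21 + 7*r)
p(j, D) = (-8 + D)/(2*j) (p(j, D) = (D - 8)/(j + j) = (-8 + D)/((2*j)) = (-8 + D)*(1/(2*j)) = (-8 + D)/(2*j))
p(11 + R(4, 1), -50) - 1*(-48) = (-8 - 50)/(2*(11 + (-21 + 7*1))) - 1*(-48) = (½)*(-58)/(11 + (-21 + 7)) + 48 = (½)*(-58)/(11 - 14) + 48 = (½)*(-58)/(-3) + 48 = (½)*(-⅓)*(-58) + 48 = 29/3 + 48 = 173/3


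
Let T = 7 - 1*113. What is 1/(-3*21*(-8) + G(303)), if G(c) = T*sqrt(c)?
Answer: -42/262541 - 53*sqrt(303)/1575246 ≈ -0.00074564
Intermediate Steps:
T = -106 (T = 7 - 113 = -106)
G(c) = -106*sqrt(c)
1/(-3*21*(-8) + G(303)) = 1/(-3*21*(-8) - 106*sqrt(303)) = 1/(-63*(-8) - 106*sqrt(303)) = 1/(504 - 106*sqrt(303))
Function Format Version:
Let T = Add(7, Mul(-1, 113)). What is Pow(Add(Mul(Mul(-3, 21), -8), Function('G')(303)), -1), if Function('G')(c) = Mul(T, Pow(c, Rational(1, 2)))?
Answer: Add(Rational(-42, 262541), Mul(Rational(-53, 1575246), Pow(303, Rational(1, 2)))) ≈ -0.00074564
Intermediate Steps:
T = -106 (T = Add(7, -113) = -106)
Function('G')(c) = Mul(-106, Pow(c, Rational(1, 2)))
Pow(Add(Mul(Mul(-3, 21), -8), Function('G')(303)), -1) = Pow(Add(Mul(Mul(-3, 21), -8), Mul(-106, Pow(303, Rational(1, 2)))), -1) = Pow(Add(Mul(-63, -8), Mul(-106, Pow(303, Rational(1, 2)))), -1) = Pow(Add(504, Mul(-106, Pow(303, Rational(1, 2)))), -1)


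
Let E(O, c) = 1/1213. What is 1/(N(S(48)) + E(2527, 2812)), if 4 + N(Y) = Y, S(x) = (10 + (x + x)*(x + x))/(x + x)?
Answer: 58224/5362721 ≈ 0.010857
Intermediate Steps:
E(O, c) = 1/1213
S(x) = (10 + 4*x**2)/(2*x) (S(x) = (10 + (2*x)*(2*x))/((2*x)) = (10 + 4*x**2)*(1/(2*x)) = (10 + 4*x**2)/(2*x))
N(Y) = -4 + Y
1/(N(S(48)) + E(2527, 2812)) = 1/((-4 + (2*48 + 5/48)) + 1/1213) = 1/((-4 + (96 + 5*(1/48))) + 1/1213) = 1/((-4 + (96 + 5/48)) + 1/1213) = 1/((-4 + 4613/48) + 1/1213) = 1/(4421/48 + 1/1213) = 1/(5362721/58224) = 58224/5362721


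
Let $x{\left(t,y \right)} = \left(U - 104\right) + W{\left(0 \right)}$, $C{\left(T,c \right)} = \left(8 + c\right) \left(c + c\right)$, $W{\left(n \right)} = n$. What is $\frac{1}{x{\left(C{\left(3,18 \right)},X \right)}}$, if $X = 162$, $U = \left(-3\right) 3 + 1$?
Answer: $- \frac{1}{112} \approx -0.0089286$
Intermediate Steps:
$U = -8$ ($U = -9 + 1 = -8$)
$C{\left(T,c \right)} = 2 c \left(8 + c\right)$ ($C{\left(T,c \right)} = \left(8 + c\right) 2 c = 2 c \left(8 + c\right)$)
$x{\left(t,y \right)} = -112$ ($x{\left(t,y \right)} = \left(-8 - 104\right) + 0 = -112 + 0 = -112$)
$\frac{1}{x{\left(C{\left(3,18 \right)},X \right)}} = \frac{1}{-112} = - \frac{1}{112}$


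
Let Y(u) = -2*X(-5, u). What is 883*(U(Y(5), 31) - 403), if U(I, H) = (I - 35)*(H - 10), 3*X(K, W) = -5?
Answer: -943044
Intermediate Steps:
X(K, W) = -5/3 (X(K, W) = (1/3)*(-5) = -5/3)
Y(u) = 10/3 (Y(u) = -2*(-5/3) = 10/3)
U(I, H) = (-35 + I)*(-10 + H)
883*(U(Y(5), 31) - 403) = 883*((350 - 35*31 - 10*10/3 + 31*(10/3)) - 403) = 883*((350 - 1085 - 100/3 + 310/3) - 403) = 883*(-665 - 403) = 883*(-1068) = -943044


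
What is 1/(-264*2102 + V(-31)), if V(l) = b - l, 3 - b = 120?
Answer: -1/555014 ≈ -1.8018e-6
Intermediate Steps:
b = -117 (b = 3 - 1*120 = 3 - 120 = -117)
V(l) = -117 - l
1/(-264*2102 + V(-31)) = 1/(-264*2102 + (-117 - 1*(-31))) = 1/(-554928 + (-117 + 31)) = 1/(-554928 - 86) = 1/(-555014) = -1/555014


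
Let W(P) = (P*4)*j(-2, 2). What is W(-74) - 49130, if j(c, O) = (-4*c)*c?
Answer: -44394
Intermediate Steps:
j(c, O) = -4*c²
W(P) = -64*P (W(P) = (P*4)*(-4*(-2)²) = (4*P)*(-4*4) = (4*P)*(-16) = -64*P)
W(-74) - 49130 = -64*(-74) - 49130 = 4736 - 49130 = -44394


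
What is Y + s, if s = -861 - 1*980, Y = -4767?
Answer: -6608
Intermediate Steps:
s = -1841 (s = -861 - 980 = -1841)
Y + s = -4767 - 1841 = -6608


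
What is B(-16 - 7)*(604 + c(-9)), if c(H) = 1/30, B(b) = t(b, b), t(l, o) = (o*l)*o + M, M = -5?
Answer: -110284406/15 ≈ -7.3523e+6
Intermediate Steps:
t(l, o) = -5 + l*o² (t(l, o) = (o*l)*o - 5 = (l*o)*o - 5 = l*o² - 5 = -5 + l*o²)
B(b) = -5 + b³ (B(b) = -5 + b*b² = -5 + b³)
c(H) = 1/30
B(-16 - 7)*(604 + c(-9)) = (-5 + (-16 - 7)³)*(604 + 1/30) = (-5 + (-23)³)*(18121/30) = (-5 - 12167)*(18121/30) = -12172*18121/30 = -110284406/15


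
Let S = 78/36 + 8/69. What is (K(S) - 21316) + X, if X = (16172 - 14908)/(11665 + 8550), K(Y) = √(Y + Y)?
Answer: -430901676/20215 + √2415/23 ≈ -21314.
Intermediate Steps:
S = 105/46 (S = 78*(1/36) + 8*(1/69) = 13/6 + 8/69 = 105/46 ≈ 2.2826)
K(Y) = √2*√Y (K(Y) = √(2*Y) = √2*√Y)
X = 1264/20215 ≈ 0.062528
(K(S) - 21316) + X = (√2*√(105/46) - 21316) + 1264/20215 = (√2*(√4830/46) - 21316) + 1264/20215 = (√2415/23 - 21316) + 1264/20215 = (-21316 + √2415/23) + 1264/20215 = -430901676/20215 + √2415/23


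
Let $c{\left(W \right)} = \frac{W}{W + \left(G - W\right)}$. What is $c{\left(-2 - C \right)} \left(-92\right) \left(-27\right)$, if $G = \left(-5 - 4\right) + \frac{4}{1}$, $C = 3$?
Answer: $2484$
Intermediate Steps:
$G = -5$ ($G = -9 + 4 \cdot 1 = -9 + 4 = -5$)
$c{\left(W \right)} = - \frac{W}{5}$ ($c{\left(W \right)} = \frac{W}{W - \left(5 + W\right)} = \frac{W}{-5} = - \frac{W}{5}$)
$c{\left(-2 - C \right)} \left(-92\right) \left(-27\right) = - \frac{-2 - 3}{5} \left(-92\right) \left(-27\right) = \left(- \frac{1}{5}\right) \left(-5\right) \left(-92\right) \left(-27\right) = 1 \left(-92\right) \left(-27\right) = \left(-92\right) \left(-27\right) = 2484$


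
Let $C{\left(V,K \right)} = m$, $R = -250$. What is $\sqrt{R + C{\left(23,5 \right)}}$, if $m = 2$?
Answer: $2 i \sqrt{62} \approx 15.748 i$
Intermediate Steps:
$C{\left(V,K \right)} = 2$
$\sqrt{R + C{\left(23,5 \right)}} = \sqrt{-250 + 2} = \sqrt{-248} = 2 i \sqrt{62}$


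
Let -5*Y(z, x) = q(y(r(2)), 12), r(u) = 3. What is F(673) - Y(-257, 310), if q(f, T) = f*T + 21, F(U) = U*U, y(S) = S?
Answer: 2264702/5 ≈ 4.5294e+5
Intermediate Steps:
F(U) = U**2
q(f, T) = 21 + T*f (q(f, T) = T*f + 21 = 21 + T*f)
Y(z, x) = -57/5 (Y(z, x) = -(21 + 12*3)/5 = -(21 + 36)/5 = -1/5*57 = -57/5)
F(673) - Y(-257, 310) = 673**2 - 1*(-57/5) = 452929 + 57/5 = 2264702/5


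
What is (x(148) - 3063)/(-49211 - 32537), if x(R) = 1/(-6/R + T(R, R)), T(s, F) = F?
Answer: 33536713/895058852 ≈ 0.037469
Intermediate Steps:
x(R) = 1/(R - 6/R) (x(R) = 1/(-6/R + R) = 1/(R - 6/R))
(x(148) - 3063)/(-49211 - 32537) = (148/(-6 + 148²) - 3063)/(-49211 - 32537) = (148/(-6 + 21904) - 3063)/(-81748) = (148/21898 - 3063)*(-1/81748) = (148*(1/21898) - 3063)*(-1/81748) = (74/10949 - 3063)*(-1/81748) = -33536713/10949*(-1/81748) = 33536713/895058852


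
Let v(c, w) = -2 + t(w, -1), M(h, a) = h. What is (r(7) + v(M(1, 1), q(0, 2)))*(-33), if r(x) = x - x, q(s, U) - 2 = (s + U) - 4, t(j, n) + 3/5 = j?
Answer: 429/5 ≈ 85.800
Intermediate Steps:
t(j, n) = -⅗ + j
q(s, U) = -2 + U + s (q(s, U) = 2 + ((s + U) - 4) = 2 + ((U + s) - 4) = 2 + (-4 + U + s) = -2 + U + s)
v(c, w) = -13/5 + w (v(c, w) = -2 + (-⅗ + w) = -13/5 + w)
r(x) = 0
(r(7) + v(M(1, 1), q(0, 2)))*(-33) = (0 + (-13/5 + (-2 + 2 + 0)))*(-33) = (0 + (-13/5 + 0))*(-33) = (0 - 13/5)*(-33) = -13/5*(-33) = 429/5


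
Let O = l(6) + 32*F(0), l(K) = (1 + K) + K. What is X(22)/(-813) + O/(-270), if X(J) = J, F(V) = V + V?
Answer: -5503/73170 ≈ -0.075208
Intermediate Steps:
F(V) = 2*V
l(K) = 1 + 2*K
O = 13 (O = (1 + 2*6) + 32*(2*0) = (1 + 12) + 32*0 = 13 + 0 = 13)
X(22)/(-813) + O/(-270) = 22/(-813) + 13/(-270) = 22*(-1/813) + 13*(-1/270) = -22/813 - 13/270 = -5503/73170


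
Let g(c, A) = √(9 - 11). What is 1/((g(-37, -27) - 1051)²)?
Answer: (1051 - I*√2)⁻² ≈ 9.053e-7 + 2.436e-9*I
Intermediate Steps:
g(c, A) = I*√2 (g(c, A) = √(-2) = I*√2)
1/((g(-37, -27) - 1051)²) = 1/((I*√2 - 1051)²) = 1/((-1051 + I*√2)²) = (-1051 + I*√2)⁻²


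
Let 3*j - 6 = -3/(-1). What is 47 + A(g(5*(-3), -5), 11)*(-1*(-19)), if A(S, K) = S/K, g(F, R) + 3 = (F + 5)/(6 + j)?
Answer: 3950/99 ≈ 39.899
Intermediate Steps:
j = 3 (j = 2 + (-3/(-1))/3 = 2 + (-3*(-1))/3 = 2 + (⅓)*3 = 2 + 1 = 3)
g(F, R) = -22/9 + F/9 (g(F, R) = -3 + (F + 5)/(6 + 3) = -3 + (5 + F)/9 = -3 + (5 + F)*(⅑) = -3 + (5/9 + F/9) = -22/9 + F/9)
47 + A(g(5*(-3), -5), 11)*(-1*(-19)) = 47 + ((-22/9 + (5*(-3))/9)/11)*(-1*(-19)) = 47 + ((-22/9 + (⅑)*(-15))*(1/11))*19 = 47 + ((-22/9 - 5/3)*(1/11))*19 = 47 - 37/9*1/11*19 = 47 - 37/99*19 = 47 - 703/99 = 3950/99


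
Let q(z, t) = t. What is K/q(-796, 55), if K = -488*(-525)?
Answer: 51240/11 ≈ 4658.2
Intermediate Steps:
K = 256200
K/q(-796, 55) = 256200/55 = 256200*(1/55) = 51240/11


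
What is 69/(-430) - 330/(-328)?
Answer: 29817/35260 ≈ 0.84563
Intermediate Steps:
69/(-430) - 330/(-328) = 69*(-1/430) - 330*(-1/328) = -69/430 + 165/164 = 29817/35260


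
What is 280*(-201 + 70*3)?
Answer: 2520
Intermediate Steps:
280*(-201 + 70*3) = 280*(-201 + 210) = 280*9 = 2520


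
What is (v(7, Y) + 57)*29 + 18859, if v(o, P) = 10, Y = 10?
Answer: 20802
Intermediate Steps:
(v(7, Y) + 57)*29 + 18859 = (10 + 57)*29 + 18859 = 67*29 + 18859 = 1943 + 18859 = 20802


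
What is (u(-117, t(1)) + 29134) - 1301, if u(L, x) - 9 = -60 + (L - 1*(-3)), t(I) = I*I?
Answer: 27668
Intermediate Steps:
t(I) = I²
u(L, x) = -48 + L (u(L, x) = 9 + (-60 + (L - 1*(-3))) = 9 + (-60 + (L + 3)) = 9 + (-60 + (3 + L)) = 9 + (-57 + L) = -48 + L)
(u(-117, t(1)) + 29134) - 1301 = ((-48 - 117) + 29134) - 1301 = (-165 + 29134) - 1301 = 28969 - 1301 = 27668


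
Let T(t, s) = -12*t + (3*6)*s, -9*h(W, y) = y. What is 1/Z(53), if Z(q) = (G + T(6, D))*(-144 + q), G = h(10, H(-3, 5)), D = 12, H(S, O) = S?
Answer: -3/39403 ≈ -7.6136e-5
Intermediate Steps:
h(W, y) = -y/9
T(t, s) = -12*t + 18*s
G = ⅓ (G = -⅑*(-3) = ⅓ ≈ 0.33333)
Z(q) = -20784 + 433*q/3 (Z(q) = (⅓ + (-12*6 + 18*12))*(-144 + q) = (⅓ + (-72 + 216))*(-144 + q) = (⅓ + 144)*(-144 + q) = 433*(-144 + q)/3 = -20784 + 433*q/3)
1/Z(53) = 1/(-20784 + (433/3)*53) = 1/(-20784 + 22949/3) = 1/(-39403/3) = -3/39403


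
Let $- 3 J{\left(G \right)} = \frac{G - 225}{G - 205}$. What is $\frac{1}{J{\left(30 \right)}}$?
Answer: $- \frac{35}{13} \approx -2.6923$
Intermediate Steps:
$J{\left(G \right)} = - \frac{-225 + G}{3 \left(-205 + G\right)}$ ($J{\left(G \right)} = - \frac{\left(G - 225\right) \frac{1}{G - 205}}{3} = - \frac{\left(-225 + G\right) \frac{1}{-205 + G}}{3} = - \frac{\frac{1}{-205 + G} \left(-225 + G\right)}{3} = - \frac{-225 + G}{3 \left(-205 + G\right)}$)
$\frac{1}{J{\left(30 \right)}} = \frac{1}{\frac{1}{3} \frac{1}{-205 + 30} \left(225 - 30\right)} = \frac{1}{\frac{1}{3} \frac{1}{-175} \left(225 - 30\right)} = \frac{1}{\frac{1}{3} \left(- \frac{1}{175}\right) 195} = \frac{1}{- \frac{13}{35}} = - \frac{35}{13}$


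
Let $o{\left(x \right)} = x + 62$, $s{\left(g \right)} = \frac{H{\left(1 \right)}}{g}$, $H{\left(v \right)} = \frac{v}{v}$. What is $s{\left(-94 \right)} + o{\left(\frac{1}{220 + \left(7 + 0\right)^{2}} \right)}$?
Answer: $\frac{1567557}{25286} \approx 61.993$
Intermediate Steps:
$H{\left(v \right)} = 1$
$s{\left(g \right)} = \frac{1}{g}$ ($s{\left(g \right)} = 1 \frac{1}{g} = \frac{1}{g}$)
$o{\left(x \right)} = 62 + x$
$s{\left(-94 \right)} + o{\left(\frac{1}{220 + \left(7 + 0\right)^{2}} \right)} = \frac{1}{-94} + \left(62 + \frac{1}{220 + \left(7 + 0\right)^{2}}\right) = - \frac{1}{94} + \left(62 + \frac{1}{220 + 7^{2}}\right) = - \frac{1}{94} + \left(62 + \frac{1}{220 + 49}\right) = - \frac{1}{94} + \left(62 + \frac{1}{269}\right) = - \frac{1}{94} + \frac{16679}{269} = \frac{1567557}{25286}$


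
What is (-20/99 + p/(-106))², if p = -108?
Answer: 18369796/27531009 ≈ 0.66724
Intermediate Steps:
(-20/99 + p/(-106))² = (-20/99 - 108/(-106))² = (-20*1/99 - 108*(-1/106))² = (-20/99 + 54/53)² = (4286/5247)² = 18369796/27531009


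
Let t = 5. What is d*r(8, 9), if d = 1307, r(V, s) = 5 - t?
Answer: 0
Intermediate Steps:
r(V, s) = 0 (r(V, s) = 5 - 1*5 = 5 - 5 = 0)
d*r(8, 9) = 1307*0 = 0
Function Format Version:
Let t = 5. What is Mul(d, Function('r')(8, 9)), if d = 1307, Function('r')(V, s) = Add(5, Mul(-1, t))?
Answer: 0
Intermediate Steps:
Function('r')(V, s) = 0 (Function('r')(V, s) = Add(5, Mul(-1, 5)) = Add(5, -5) = 0)
Mul(d, Function('r')(8, 9)) = Mul(1307, 0) = 0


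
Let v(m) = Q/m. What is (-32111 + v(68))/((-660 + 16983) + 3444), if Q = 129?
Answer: -2183419/1344156 ≈ -1.6244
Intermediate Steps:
v(m) = 129/m
(-32111 + v(68))/((-660 + 16983) + 3444) = (-32111 + 129/68)/((-660 + 16983) + 3444) = (-32111 + 129*(1/68))/(16323 + 3444) = (-32111 + 129/68)/19767 = -2183419/68*1/19767 = -2183419/1344156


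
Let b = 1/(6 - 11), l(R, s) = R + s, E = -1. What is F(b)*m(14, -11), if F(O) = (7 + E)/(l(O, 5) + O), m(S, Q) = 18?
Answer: 540/23 ≈ 23.478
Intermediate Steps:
b = -⅕ (b = 1/(-5) = -⅕ ≈ -0.20000)
F(O) = 6/(5 + 2*O) (F(O) = (7 - 1)/((O + 5) + O) = 6/((5 + O) + O) = 6/(5 + 2*O))
F(b)*m(14, -11) = (6/(5 + 2*(-⅕)))*18 = (6/(5 - ⅖))*18 = (6/(23/5))*18 = (6*(5/23))*18 = (30/23)*18 = 540/23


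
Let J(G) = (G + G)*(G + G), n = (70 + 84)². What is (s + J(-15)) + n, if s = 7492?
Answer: 32108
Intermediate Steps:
n = 23716 (n = 154² = 23716)
J(G) = 4*G² (J(G) = (2*G)*(2*G) = 4*G²)
(s + J(-15)) + n = (7492 + 4*(-15)²) + 23716 = (7492 + 4*225) + 23716 = (7492 + 900) + 23716 = 8392 + 23716 = 32108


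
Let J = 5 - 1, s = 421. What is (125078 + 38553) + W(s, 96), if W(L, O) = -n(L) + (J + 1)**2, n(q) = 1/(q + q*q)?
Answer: 29075452271/177662 ≈ 1.6366e+5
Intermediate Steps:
J = 4
n(q) = 1/(q + q**2)
W(L, O) = 25 - 1/(L*(1 + L)) (W(L, O) = -1/(L*(1 + L)) + (4 + 1)**2 = -1/(L*(1 + L)) + 5**2 = -1/(L*(1 + L)) + 25 = 25 - 1/(L*(1 + L)))
(125078 + 38553) + W(s, 96) = (125078 + 38553) + (-1 + 25*421*(1 + 421))/(421*(1 + 421)) = 163631 + (1/421)*(-1 + 25*421*422)/422 = 163631 + (1/421)*(1/422)*(-1 + 4441550) = 163631 + (1/421)*(1/422)*4441549 = 163631 + 4441549/177662 = 29075452271/177662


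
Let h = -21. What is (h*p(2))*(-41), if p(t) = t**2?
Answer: 3444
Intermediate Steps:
(h*p(2))*(-41) = -21*2**2*(-41) = -21*4*(-41) = -84*(-41) = 3444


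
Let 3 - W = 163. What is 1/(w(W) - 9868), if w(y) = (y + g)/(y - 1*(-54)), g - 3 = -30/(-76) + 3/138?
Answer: -46322/457037069 ≈ -0.00010135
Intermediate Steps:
W = -160 (W = 3 - 1*163 = 3 - 163 = -160)
g = 1493/437 (g = 3 + (-30/(-76) + 3/138) = 3 + (-30*(-1/76) + 3*(1/138)) = 3 + (15/38 + 1/46) = 3 + 182/437 = 1493/437 ≈ 3.4165)
w(y) = (1493/437 + y)/(54 + y) (w(y) = (y + 1493/437)/(y - 1*(-54)) = (1493/437 + y)/(y + 54) = (1493/437 + y)/(54 + y))
1/(w(W) - 9868) = 1/((1493/437 - 160)/(54 - 160) - 9868) = 1/(-68427/437/(-106) - 9868) = 1/(-1/106*(-68427/437) - 9868) = 1/(68427/46322 - 9868) = 1/(-457037069/46322) = -46322/457037069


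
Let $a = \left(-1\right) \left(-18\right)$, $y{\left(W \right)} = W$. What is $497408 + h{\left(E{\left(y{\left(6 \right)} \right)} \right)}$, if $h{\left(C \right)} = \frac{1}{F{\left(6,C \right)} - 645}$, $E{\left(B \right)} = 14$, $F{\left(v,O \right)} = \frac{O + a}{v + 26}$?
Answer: $\frac{320330751}{644} \approx 4.9741 \cdot 10^{5}$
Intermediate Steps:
$a = 18$
$F{\left(v,O \right)} = \frac{18 + O}{26 + v}$ ($F{\left(v,O \right)} = \frac{O + 18}{v + 26} = \frac{18 + O}{26 + v}$)
$h{\left(C \right)} = \frac{1}{- \frac{10311}{16} + \frac{C}{32}}$ ($h{\left(C \right)} = \frac{1}{\frac{18 + C}{26 + 6} - 645} = \frac{1}{\frac{18 + C}{32} - 645} = \frac{1}{\left(\frac{9}{16} + \frac{C}{32}\right) - 645} = \frac{1}{- \frac{10311}{16} + \frac{C}{32}}$)
$497408 + h{\left(E{\left(y{\left(6 \right)} \right)} \right)} = 497408 + \frac{32}{-20622 + 14} = 497408 + \frac{32}{-20608} = 497408 + 32 \left(- \frac{1}{20608}\right) = 497408 - \frac{1}{644} = \frac{320330751}{644}$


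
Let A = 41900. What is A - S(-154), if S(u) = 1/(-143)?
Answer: 5991701/143 ≈ 41900.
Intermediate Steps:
S(u) = -1/143
A - S(-154) = 41900 - 1*(-1/143) = 41900 + 1/143 = 5991701/143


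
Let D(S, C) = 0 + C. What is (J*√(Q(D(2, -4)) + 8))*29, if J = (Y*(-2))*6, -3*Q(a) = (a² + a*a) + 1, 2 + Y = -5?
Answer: 2436*I*√3 ≈ 4219.3*I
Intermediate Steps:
D(S, C) = C
Y = -7 (Y = -2 - 5 = -7)
Q(a) = -⅓ - 2*a²/3 (Q(a) = -((a² + a*a) + 1)/3 = -((a² + a²) + 1)/3 = -(2*a² + 1)/3 = -(1 + 2*a²)/3 = -⅓ - 2*a²/3)
J = 84 (J = -7*(-2)*6 = 14*6 = 84)
(J*√(Q(D(2, -4)) + 8))*29 = (84*√((-⅓ - ⅔*(-4)²) + 8))*29 = (84*√((-⅓ - ⅔*16) + 8))*29 = (84*√((-⅓ - 32/3) + 8))*29 = (84*√(-11 + 8))*29 = (84*√(-3))*29 = (84*(I*√3))*29 = (84*I*√3)*29 = 2436*I*√3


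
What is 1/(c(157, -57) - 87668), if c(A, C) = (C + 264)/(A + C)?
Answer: -100/8766593 ≈ -1.1407e-5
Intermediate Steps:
c(A, C) = (264 + C)/(A + C)
1/(c(157, -57) - 87668) = 1/((264 - 57)/(157 - 57) - 87668) = 1/(207/100 - 87668) = 1/(-8766593/100) = -100/8766593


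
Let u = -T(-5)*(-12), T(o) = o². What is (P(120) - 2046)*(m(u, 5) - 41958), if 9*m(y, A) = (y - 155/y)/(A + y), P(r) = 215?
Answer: 12653060739361/164700 ≈ 7.6825e+7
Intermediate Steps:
u = 300 (u = -1*(-5)²*(-12) = -1*25*(-12) = -25*(-12) = 300)
m(y, A) = (y - 155/y)/(9*(A + y)) (m(y, A) = ((y - 155/y)/(A + y))/9 = (y - 155/y)/(9*(A + y)))
(P(120) - 2046)*(m(u, 5) - 41958) = (215 - 2046)*((⅑)*(-155 + 300²)/(300*(5 + 300)) - 41958) = -1831*((⅑)*(1/300)*(-155 + 90000)/305 - 41958) = -1831*((⅑)*(1/300)*(1/305)*89845 - 41958) = -1831*(17969/164700 - 41958) = -1831*(-6910464631/164700) = 12653060739361/164700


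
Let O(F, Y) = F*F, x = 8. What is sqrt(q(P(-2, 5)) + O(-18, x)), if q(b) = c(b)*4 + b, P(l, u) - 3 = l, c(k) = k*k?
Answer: sqrt(329) ≈ 18.138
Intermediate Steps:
c(k) = k**2
P(l, u) = 3 + l
q(b) = b + 4*b**2 (q(b) = b**2*4 + b = 4*b**2 + b = b + 4*b**2)
O(F, Y) = F**2
sqrt(q(P(-2, 5)) + O(-18, x)) = sqrt((3 - 2)*(1 + 4*(3 - 2)) + (-18)**2) = sqrt(1*(1 + 4*1) + 324) = sqrt(1*(1 + 4) + 324) = sqrt(1*5 + 324) = sqrt(5 + 324) = sqrt(329)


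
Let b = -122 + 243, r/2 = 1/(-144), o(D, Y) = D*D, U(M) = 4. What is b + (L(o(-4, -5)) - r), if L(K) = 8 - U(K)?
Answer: 9001/72 ≈ 125.01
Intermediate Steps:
o(D, Y) = D²
L(K) = 4 (L(K) = 8 - 1*4 = 8 - 4 = 4)
r = -1/72 (r = 2/(-144) = 2*(-1/144) = -1/72 ≈ -0.013889)
b = 121
b + (L(o(-4, -5)) - r) = 121 + (4 - 1*(-1/72)) = 121 + (4 + 1/72) = 121 + 289/72 = 9001/72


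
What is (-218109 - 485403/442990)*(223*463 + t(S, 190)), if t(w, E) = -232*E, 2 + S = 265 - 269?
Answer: -5716943767398897/442990 ≈ -1.2905e+10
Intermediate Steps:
S = -6 (S = -2 + (265 - 269) = -2 - 4 = -6)
(-218109 - 485403/442990)*(223*463 + t(S, 190)) = (-218109 - 485403/442990)*(223*463 - 232*190) = (-218109 - 485403*1/442990)*(103249 - 44080) = (-218109 - 485403/442990)*59169 = -96620591313/442990*59169 = -5716943767398897/442990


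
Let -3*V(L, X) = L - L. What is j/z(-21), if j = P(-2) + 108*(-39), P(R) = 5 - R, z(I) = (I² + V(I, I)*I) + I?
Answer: -841/84 ≈ -10.012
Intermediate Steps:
V(L, X) = 0 (V(L, X) = -(L - L)/3 = -⅓*0 = 0)
z(I) = I + I² (z(I) = (I² + 0*I) + I = (I² + 0) + I = I² + I = I + I²)
j = -4205 (j = (5 - 1*(-2)) + 108*(-39) = (5 + 2) - 4212 = 7 - 4212 = -4205)
j/z(-21) = -4205*(-1/(21*(1 - 21))) = -4205/((-21*(-20))) = -4205/420 = -4205*1/420 = -841/84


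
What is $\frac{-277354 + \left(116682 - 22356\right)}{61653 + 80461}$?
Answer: $- \frac{91514}{71057} \approx -1.2879$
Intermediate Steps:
$\frac{-277354 + \left(116682 - 22356\right)}{61653 + 80461} = \frac{-277354 + 94326}{142114} = \left(-183028\right) \frac{1}{142114} = - \frac{91514}{71057}$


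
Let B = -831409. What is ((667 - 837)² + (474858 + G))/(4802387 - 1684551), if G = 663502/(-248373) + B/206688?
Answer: 8620145101713353/53352117203925888 ≈ 0.16157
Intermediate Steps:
G = -114545816311/17111906208 (G = 663502/(-248373) - 831409/206688 = 663502*(-1/248373) - 831409*1/206688 = -663502/248373 - 831409/206688 = -114545816311/17111906208 ≈ -6.6939)
((667 - 837)² + (474858 + G))/(4802387 - 1684551) = ((667 - 837)² + (474858 - 114545816311/17111906208))/(4802387 - 1684551) = ((-170)² + 8125611012302153/17111906208)/3117836 = (28900 + 8125611012302153/17111906208)*(1/3117836) = (8620145101713353/17111906208)*(1/3117836) = 8620145101713353/53352117203925888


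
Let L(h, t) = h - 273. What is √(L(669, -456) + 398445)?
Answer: √398841 ≈ 631.54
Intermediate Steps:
L(h, t) = -273 + h
√(L(669, -456) + 398445) = √((-273 + 669) + 398445) = √(396 + 398445) = √398841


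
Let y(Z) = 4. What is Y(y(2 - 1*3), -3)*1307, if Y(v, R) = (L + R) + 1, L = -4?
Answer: -7842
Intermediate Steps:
Y(v, R) = -3 + R (Y(v, R) = (-4 + R) + 1 = -3 + R)
Y(y(2 - 1*3), -3)*1307 = (-3 - 3)*1307 = -6*1307 = -7842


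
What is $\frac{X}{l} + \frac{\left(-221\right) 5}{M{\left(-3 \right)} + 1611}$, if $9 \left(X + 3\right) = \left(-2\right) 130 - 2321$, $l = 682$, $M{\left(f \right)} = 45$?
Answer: $- \frac{616741}{564696} \approx -1.0922$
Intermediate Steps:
$X = - \frac{2608}{9}$ ($X = -3 + \frac{\left(-2\right) 130 - 2321}{9} = -3 + \frac{-260 - 2321}{9} = -3 + \frac{1}{9} \left(-2581\right) = -3 - \frac{2581}{9} = - \frac{2608}{9} \approx -289.78$)
$\frac{X}{l} + \frac{\left(-221\right) 5}{M{\left(-3 \right)} + 1611} = - \frac{2608}{9 \cdot 682} + \frac{\left(-221\right) 5}{45 + 1611} = \left(- \frac{2608}{9}\right) \frac{1}{682} - \frac{1105}{1656} = - \frac{1304}{3069} - \frac{1105}{1656} = - \frac{616741}{564696}$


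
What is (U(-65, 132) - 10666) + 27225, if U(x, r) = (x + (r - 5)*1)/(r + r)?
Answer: 2185819/132 ≈ 16559.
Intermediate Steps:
U(x, r) = (-5 + r + x)/(2*r) (U(x, r) = (x + (-5 + r)*1)/((2*r)) = (x + (-5 + r))*(1/(2*r)) = (-5 + r + x)*(1/(2*r)) = (-5 + r + x)/(2*r))
(U(-65, 132) - 10666) + 27225 = ((½)*(-5 + 132 - 65)/132 - 10666) + 27225 = ((½)*(1/132)*62 - 10666) + 27225 = (31/132 - 10666) + 27225 = -1407881/132 + 27225 = 2185819/132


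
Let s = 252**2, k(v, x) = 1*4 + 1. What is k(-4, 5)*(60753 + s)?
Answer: 621285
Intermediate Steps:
k(v, x) = 5 (k(v, x) = 4 + 1 = 5)
s = 63504
k(-4, 5)*(60753 + s) = 5*(60753 + 63504) = 5*124257 = 621285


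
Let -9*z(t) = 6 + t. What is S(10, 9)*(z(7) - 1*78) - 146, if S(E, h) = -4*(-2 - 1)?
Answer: -3298/3 ≈ -1099.3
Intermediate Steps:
S(E, h) = 12 (S(E, h) = -4*(-3) = 12)
z(t) = -⅔ - t/9 (z(t) = -(6 + t)/9 = -⅔ - t/9)
S(10, 9)*(z(7) - 1*78) - 146 = 12*((-⅔ - ⅑*7) - 1*78) - 146 = 12*((-⅔ - 7/9) - 78) - 146 = 12*(-13/9 - 78) - 146 = 12*(-715/9) - 146 = -2860/3 - 146 = -3298/3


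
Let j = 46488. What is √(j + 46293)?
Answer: 39*√61 ≈ 304.60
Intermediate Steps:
√(j + 46293) = √(46488 + 46293) = √92781 = 39*√61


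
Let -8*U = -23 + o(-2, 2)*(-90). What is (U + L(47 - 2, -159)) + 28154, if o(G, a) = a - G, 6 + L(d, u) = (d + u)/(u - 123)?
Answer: 10601801/376 ≈ 28196.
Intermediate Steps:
L(d, u) = -6 + (d + u)/(-123 + u) (L(d, u) = -6 + (d + u)/(u - 123) = -6 + (d + u)/(-123 + u))
U = 383/8 (U = -(-23 + (2 - 1*(-2))*(-90))/8 = -(-23 + (2 + 2)*(-90))/8 = -(-23 + 4*(-90))/8 = -(-23 - 360)/8 = -1/8*(-383) = 383/8 ≈ 47.875)
(U + L(47 - 2, -159)) + 28154 = (383/8 + (738 + (47 - 2) - 5*(-159))/(-123 - 159)) + 28154 = (383/8 + (738 + 45 + 795)/(-282)) + 28154 = (383/8 - 1/282*1578) + 28154 = (383/8 - 263/47) + 28154 = 15897/376 + 28154 = 10601801/376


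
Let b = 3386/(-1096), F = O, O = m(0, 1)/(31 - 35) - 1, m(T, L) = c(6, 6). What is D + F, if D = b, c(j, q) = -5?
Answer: -389/137 ≈ -2.8394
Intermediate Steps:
m(T, L) = -5
O = ¼ (O = -5/(31 - 35) - 1 = -5/(-4) - 1 = -¼*(-5) - 1 = 5/4 - 1 = ¼ ≈ 0.25000)
F = ¼ ≈ 0.25000
b = -1693/548 (b = 3386*(-1/1096) = -1693/548 ≈ -3.0894)
D = -1693/548 ≈ -3.0894
D + F = -1693/548 + ¼ = -389/137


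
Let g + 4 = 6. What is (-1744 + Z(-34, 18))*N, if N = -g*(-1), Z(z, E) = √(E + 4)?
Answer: -3488 + 2*√22 ≈ -3478.6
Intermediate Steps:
g = 2 (g = -4 + 6 = 2)
Z(z, E) = √(4 + E)
N = 2 (N = -1*2*(-1) = -2*(-1) = 2)
(-1744 + Z(-34, 18))*N = (-1744 + √(4 + 18))*2 = (-1744 + √22)*2 = -3488 + 2*√22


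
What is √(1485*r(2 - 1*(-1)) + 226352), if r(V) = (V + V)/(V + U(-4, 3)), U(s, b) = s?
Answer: √217442 ≈ 466.31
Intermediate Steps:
r(V) = 2*V/(-4 + V) (r(V) = (V + V)/(V - 4) = (2*V)/(-4 + V) = 2*V/(-4 + V))
√(1485*r(2 - 1*(-1)) + 226352) = √(1485*(2*(2 - 1*(-1))/(-4 + (2 - 1*(-1)))) + 226352) = √(1485*(2*(2 + 1)/(-4 + (2 + 1))) + 226352) = √(1485*(2*3/(-4 + 3)) + 226352) = √(1485*(2*3/(-1)) + 226352) = √(1485*(2*3*(-1)) + 226352) = √(1485*(-6) + 226352) = √(-8910 + 226352) = √217442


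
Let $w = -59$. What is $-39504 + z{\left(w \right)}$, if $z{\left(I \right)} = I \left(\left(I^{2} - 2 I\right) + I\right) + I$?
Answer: $-248423$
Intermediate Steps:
$z{\left(I \right)} = I + I \left(I^{2} - I\right)$ ($z{\left(I \right)} = I \left(I^{2} - I\right) + I = I + I \left(I^{2} - I\right)$)
$-39504 + z{\left(w \right)} = -39504 - 59 \left(1 + \left(-59\right)^{2} - -59\right) = -39504 - 59 \left(1 + 3481 + 59\right) = -39504 - 208919 = -248423$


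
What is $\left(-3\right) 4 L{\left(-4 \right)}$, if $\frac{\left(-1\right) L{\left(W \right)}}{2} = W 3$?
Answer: $-288$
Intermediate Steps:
$L{\left(W \right)} = - 6 W$ ($L{\left(W \right)} = - 2 W 3 = - 2 \cdot 3 W = - 6 W$)
$\left(-3\right) 4 L{\left(-4 \right)} = \left(-3\right) 4 \left(\left(-6\right) \left(-4\right)\right) = \left(-12\right) 24 = -288$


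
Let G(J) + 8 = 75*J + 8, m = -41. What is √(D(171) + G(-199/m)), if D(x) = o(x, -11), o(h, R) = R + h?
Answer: √880885/41 ≈ 22.892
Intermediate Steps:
D(x) = -11 + x
G(J) = 75*J (G(J) = -8 + (75*J + 8) = -8 + (8 + 75*J) = 75*J)
√(D(171) + G(-199/m)) = √((-11 + 171) + 75*(-199/(-41))) = √(160 + 75*(-199*(-1/41))) = √(160 + 75*(199/41)) = √(160 + 14925/41) = √(21485/41) = √880885/41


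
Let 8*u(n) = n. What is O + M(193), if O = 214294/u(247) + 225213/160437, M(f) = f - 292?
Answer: 90392651158/13209313 ≈ 6843.1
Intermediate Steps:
u(n) = n/8
M(f) = -292 + f
O = 91700373145/13209313 (O = 214294/(((⅛)*247)) + 225213/160437 = 214294/(247/8) + 225213*(1/160437) = 214294*(8/247) + 75071/53479 = 1714352/247 + 75071/53479 = 91700373145/13209313 ≈ 6942.1)
O + M(193) = 91700373145/13209313 + (-292 + 193) = 91700373145/13209313 - 99 = 90392651158/13209313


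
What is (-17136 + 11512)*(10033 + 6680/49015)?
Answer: -553147592040/9803 ≈ -5.6426e+7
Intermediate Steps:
(-17136 + 11512)*(10033 + 6680/49015) = -5624*(10033 + 6680*(1/49015)) = -5624*(10033 + 1336/9803) = -5624*98354835/9803 = -553147592040/9803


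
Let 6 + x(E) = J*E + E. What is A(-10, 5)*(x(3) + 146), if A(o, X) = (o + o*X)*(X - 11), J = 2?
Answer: 53640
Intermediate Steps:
x(E) = -6 + 3*E (x(E) = -6 + (2*E + E) = -6 + 3*E)
A(o, X) = (-11 + X)*(o + X*o) (A(o, X) = (o + X*o)*(-11 + X) = (-11 + X)*(o + X*o))
A(-10, 5)*(x(3) + 146) = (-10*(-11 + 5² - 10*5))*((-6 + 3*3) + 146) = (-10*(-11 + 25 - 50))*((-6 + 9) + 146) = (-10*(-36))*(3 + 146) = 360*149 = 53640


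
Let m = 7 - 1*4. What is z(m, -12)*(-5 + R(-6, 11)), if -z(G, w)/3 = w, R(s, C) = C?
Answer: 216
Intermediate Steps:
m = 3 (m = 7 - 4 = 3)
z(G, w) = -3*w
z(m, -12)*(-5 + R(-6, 11)) = (-3*(-12))*(-5 + 11) = 36*6 = 216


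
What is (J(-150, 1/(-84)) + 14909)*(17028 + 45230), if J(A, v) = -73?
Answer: 923659688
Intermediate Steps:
(J(-150, 1/(-84)) + 14909)*(17028 + 45230) = (-73 + 14909)*(17028 + 45230) = 14836*62258 = 923659688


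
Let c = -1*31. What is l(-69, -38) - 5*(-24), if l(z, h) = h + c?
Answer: 51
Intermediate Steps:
c = -31
l(z, h) = -31 + h (l(z, h) = h - 31 = -31 + h)
l(-69, -38) - 5*(-24) = (-31 - 38) - 5*(-24) = -69 - 1*(-120) = -69 + 120 = 51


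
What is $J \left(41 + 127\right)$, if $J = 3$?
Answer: $504$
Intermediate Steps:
$J \left(41 + 127\right) = 3 \left(41 + 127\right) = 3 \cdot 168 = 504$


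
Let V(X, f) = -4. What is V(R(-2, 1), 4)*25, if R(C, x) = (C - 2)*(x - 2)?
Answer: -100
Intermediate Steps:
R(C, x) = (-2 + C)*(-2 + x)
V(R(-2, 1), 4)*25 = -4*25 = -100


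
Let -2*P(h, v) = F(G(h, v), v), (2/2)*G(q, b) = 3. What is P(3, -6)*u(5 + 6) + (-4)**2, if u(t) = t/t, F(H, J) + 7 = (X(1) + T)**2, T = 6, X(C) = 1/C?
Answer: -5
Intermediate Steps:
G(q, b) = 3
X(C) = 1/C
F(H, J) = 42 (F(H, J) = -7 + (1/1 + 6)**2 = -7 + (1 + 6)**2 = -7 + 7**2 = -7 + 49 = 42)
P(h, v) = -21 (P(h, v) = -1/2*42 = -21)
u(t) = 1
P(3, -6)*u(5 + 6) + (-4)**2 = -21*1 + (-4)**2 = -21 + 16 = -5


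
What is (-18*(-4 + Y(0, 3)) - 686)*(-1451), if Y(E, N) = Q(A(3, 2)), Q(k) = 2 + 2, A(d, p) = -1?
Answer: 995386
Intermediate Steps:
Q(k) = 4
Y(E, N) = 4
(-18*(-4 + Y(0, 3)) - 686)*(-1451) = (-18*(-4 + 4) - 686)*(-1451) = (-18*0 - 686)*(-1451) = (0 - 686)*(-1451) = -686*(-1451) = 995386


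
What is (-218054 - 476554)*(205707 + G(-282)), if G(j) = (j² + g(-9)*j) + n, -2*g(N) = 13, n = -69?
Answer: -199349022960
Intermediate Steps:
g(N) = -13/2 (g(N) = -½*13 = -13/2)
G(j) = -69 + j² - 13*j/2 (G(j) = (j² - 13*j/2) - 69 = -69 + j² - 13*j/2)
(-218054 - 476554)*(205707 + G(-282)) = (-218054 - 476554)*(205707 + (-69 + (-282)² - 13/2*(-282))) = -694608*(205707 + (-69 + 79524 + 1833)) = -694608*(205707 + 81288) = -694608*286995 = -199349022960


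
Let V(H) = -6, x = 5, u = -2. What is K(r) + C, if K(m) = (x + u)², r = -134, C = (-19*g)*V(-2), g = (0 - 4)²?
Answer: 1833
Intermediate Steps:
g = 16 (g = (-4)² = 16)
C = 1824 (C = -19*16*(-6) = -304*(-6) = 1824)
K(m) = 9 (K(m) = (5 - 2)² = 3² = 9)
K(r) + C = 9 + 1824 = 1833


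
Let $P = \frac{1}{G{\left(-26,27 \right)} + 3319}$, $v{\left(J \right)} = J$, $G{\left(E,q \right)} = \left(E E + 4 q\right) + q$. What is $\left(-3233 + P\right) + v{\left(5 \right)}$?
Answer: $- \frac{13331639}{4130} \approx -3228.0$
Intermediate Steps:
$G{\left(E,q \right)} = E^{2} + 5 q$ ($G{\left(E,q \right)} = \left(E^{2} + 4 q\right) + q = E^{2} + 5 q$)
$P = \frac{1}{4130}$ ($P = \frac{1}{\left(\left(-26\right)^{2} + 5 \cdot 27\right) + 3319} = \frac{1}{\left(676 + 135\right) + 3319} = \frac{1}{811 + 3319} = \frac{1}{4130} \approx 0.00024213$)
$\left(-3233 + P\right) + v{\left(5 \right)} = \left(-3233 + \frac{1}{4130}\right) + 5 = - \frac{13352289}{4130} + 5 = - \frac{13331639}{4130}$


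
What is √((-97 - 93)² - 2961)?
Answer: √33139 ≈ 182.04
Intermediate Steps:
√((-97 - 93)² - 2961) = √((-190)² - 2961) = √(36100 - 2961) = √33139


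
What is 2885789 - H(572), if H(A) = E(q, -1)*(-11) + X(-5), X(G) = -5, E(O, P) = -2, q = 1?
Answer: 2885772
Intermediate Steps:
H(A) = 17 (H(A) = -2*(-11) - 5 = 22 - 5 = 17)
2885789 - H(572) = 2885789 - 1*17 = 2885789 - 17 = 2885772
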